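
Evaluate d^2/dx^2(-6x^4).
- 72 x^{2}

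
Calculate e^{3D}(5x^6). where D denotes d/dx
5 x^{6} + 90 x^{5} + 675 x^{4} + 2700 x^{3} + 6075 x^{2} + 7290 x + 3645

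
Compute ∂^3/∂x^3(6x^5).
360 x^{2}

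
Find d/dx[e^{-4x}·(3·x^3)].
x^{2} \left(9 - 12 x\right) e^{- 4 x}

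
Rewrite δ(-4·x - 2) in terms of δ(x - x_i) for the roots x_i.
\frac{\delta(x + 1/2)}{4}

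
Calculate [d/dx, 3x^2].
6 x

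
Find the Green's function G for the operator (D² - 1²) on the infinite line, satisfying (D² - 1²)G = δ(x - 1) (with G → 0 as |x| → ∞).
-\frac{e^{-|x - 1|}}{2}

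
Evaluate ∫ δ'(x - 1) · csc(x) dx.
\cot{\left(1 \right)} \csc{\left(1 \right)}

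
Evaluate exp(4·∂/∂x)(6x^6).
6 x^{6} + 144 x^{5} + 1440 x^{4} + 7680 x^{3} + 23040 x^{2} + 36864 x + 24576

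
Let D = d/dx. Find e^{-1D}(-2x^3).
- 2 x^{3} + 6 x^{2} - 6 x + 2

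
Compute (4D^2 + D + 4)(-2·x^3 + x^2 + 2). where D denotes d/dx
- 8 x^{3} - 2 x^{2} - 46 x + 16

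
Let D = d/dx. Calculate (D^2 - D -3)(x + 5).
- 3 x - 16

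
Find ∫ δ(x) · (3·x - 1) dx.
-1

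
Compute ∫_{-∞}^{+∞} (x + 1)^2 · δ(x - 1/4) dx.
\frac{25}{16}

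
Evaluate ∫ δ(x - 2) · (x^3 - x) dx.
6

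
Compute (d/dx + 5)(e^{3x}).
8 e^{3 x}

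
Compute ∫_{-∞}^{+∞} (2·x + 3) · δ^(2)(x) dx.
0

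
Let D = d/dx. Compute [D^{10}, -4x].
-40D^{9}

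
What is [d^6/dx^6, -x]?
-6\frac{d^{5}}{dx^{5}}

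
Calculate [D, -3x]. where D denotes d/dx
-3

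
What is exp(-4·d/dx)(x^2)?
x^{2} - 8 x + 16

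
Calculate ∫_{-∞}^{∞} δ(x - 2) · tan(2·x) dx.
\tan{\left(4 \right)}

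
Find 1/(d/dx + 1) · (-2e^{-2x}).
2 e^{- 2 x}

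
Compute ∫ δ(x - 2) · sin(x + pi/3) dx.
\sin{\left(\frac{\pi}{3} + 2 \right)}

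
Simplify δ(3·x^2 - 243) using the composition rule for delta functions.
\frac{\delta(x - 9) + \delta(x + 9)}{54}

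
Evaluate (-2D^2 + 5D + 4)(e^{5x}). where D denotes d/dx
- 21 e^{5 x}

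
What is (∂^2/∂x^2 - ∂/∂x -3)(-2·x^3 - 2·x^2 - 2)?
6 x^{3} + 12 x^{2} - 8 x + 2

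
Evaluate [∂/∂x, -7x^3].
- 21 x^{2}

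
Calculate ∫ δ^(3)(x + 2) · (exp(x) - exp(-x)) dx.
- 2 \cosh{\left(2 \right)}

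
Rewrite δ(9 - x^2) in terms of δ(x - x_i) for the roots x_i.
\frac{\delta(x - 3) + \delta(x + 3)}{6}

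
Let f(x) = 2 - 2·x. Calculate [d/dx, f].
-2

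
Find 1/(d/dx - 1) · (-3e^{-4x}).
\frac{3 e^{- 4 x}}{5}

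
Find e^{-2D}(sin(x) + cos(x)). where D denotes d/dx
\sqrt{2} \cos{\left(- x + \frac{\pi}{4} + 2 \right)}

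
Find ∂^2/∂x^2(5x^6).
150 x^{4}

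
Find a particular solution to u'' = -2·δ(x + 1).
-|x + 1|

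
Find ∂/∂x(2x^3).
6 x^{2}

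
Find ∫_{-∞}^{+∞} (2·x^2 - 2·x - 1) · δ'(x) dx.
2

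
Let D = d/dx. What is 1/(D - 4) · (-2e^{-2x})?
\frac{e^{- 2 x}}{3}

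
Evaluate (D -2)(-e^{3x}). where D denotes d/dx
- e^{3 x}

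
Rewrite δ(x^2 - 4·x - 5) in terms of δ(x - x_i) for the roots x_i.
\frac{\delta(x + 1) + \delta(x - 5)}{6}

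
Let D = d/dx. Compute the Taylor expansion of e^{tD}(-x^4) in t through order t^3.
x \left(- 4 t^{3} - 6 t^{2} x - 4 t x^{2} - x^{3}\right)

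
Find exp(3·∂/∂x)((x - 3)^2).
x^{2}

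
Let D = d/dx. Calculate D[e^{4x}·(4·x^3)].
x^{2} \left(16 x + 12\right) e^{4 x}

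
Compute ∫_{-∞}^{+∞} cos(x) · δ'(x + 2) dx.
- \sin{\left(2 \right)}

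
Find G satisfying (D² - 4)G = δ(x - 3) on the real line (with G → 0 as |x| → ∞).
-\frac{e^{-2|x - 3|}}{4}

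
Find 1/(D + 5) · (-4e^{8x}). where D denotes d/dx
- \frac{4 e^{8 x}}{13}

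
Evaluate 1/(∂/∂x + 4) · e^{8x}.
\frac{e^{8 x}}{12}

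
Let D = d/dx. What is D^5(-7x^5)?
-840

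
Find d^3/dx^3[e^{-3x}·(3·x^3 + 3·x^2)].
9 \left(- 9 x^{3} + 18 x^{2} - 4\right) e^{- 3 x}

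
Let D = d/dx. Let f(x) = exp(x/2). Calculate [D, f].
\frac{e^{\frac{x}{2}}}{2}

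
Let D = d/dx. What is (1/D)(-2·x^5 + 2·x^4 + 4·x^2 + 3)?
- \frac{x^{6}}{3} + \frac{2 x^{5}}{5} + \frac{4 x^{3}}{3} + 3 x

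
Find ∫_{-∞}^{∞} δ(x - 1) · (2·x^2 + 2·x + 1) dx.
5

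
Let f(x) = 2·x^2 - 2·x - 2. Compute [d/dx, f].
4 x - 2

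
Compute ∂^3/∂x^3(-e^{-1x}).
e^{- x}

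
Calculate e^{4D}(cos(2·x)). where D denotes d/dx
\cos{\left(2 x + 8 \right)}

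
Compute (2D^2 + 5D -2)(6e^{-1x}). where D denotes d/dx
- 30 e^{- x}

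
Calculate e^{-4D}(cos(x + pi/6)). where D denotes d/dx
\cos{\left(x - 4 + \frac{\pi}{6} \right)}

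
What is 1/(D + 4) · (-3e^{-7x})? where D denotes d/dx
e^{- 7 x}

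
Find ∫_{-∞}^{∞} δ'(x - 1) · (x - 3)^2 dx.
4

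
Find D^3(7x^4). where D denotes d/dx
168 x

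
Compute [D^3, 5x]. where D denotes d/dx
15D^{2}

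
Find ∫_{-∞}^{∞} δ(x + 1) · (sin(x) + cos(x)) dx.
- \sin{\left(1 \right)} + \cos{\left(1 \right)}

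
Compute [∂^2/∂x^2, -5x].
-10\frac{d}{dx}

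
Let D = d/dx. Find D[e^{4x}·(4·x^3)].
x^{2} \left(16 x + 12\right) e^{4 x}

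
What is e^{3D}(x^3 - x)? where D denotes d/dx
x^{3} + 9 x^{2} + 26 x + 24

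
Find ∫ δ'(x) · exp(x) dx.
-1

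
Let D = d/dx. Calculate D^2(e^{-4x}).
16 e^{- 4 x}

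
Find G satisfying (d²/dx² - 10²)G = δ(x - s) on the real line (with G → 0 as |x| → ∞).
-\frac{e^{-10|x-s|}}{20}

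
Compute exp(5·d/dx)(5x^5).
5 x^{5} + 125 x^{4} + 1250 x^{3} + 6250 x^{2} + 15625 x + 15625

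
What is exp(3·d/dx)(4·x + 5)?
4 x + 17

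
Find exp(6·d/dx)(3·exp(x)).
3 e^{x + 6}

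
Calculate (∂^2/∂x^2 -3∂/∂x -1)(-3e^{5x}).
- 27 e^{5 x}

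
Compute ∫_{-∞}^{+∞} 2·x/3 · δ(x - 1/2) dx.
\frac{1}{3}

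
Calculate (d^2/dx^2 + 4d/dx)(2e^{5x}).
90 e^{5 x}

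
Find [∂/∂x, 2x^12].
24 x^{11}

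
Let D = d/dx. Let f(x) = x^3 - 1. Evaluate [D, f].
3 x^{2}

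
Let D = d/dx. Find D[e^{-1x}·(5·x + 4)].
\left(1 - 5 x\right) e^{- x}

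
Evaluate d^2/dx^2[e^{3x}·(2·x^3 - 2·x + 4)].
6 \left(3 x^{3} + 6 x^{2} - x + 4\right) e^{3 x}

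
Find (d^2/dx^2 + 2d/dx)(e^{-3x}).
3 e^{- 3 x}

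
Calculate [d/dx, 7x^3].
21 x^{2}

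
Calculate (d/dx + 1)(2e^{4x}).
10 e^{4 x}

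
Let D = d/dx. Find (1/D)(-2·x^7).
- \frac{x^{8}}{4}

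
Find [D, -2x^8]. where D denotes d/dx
- 16 x^{7}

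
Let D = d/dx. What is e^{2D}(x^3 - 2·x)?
x^{3} + 6 x^{2} + 10 x + 4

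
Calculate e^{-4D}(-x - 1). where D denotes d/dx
3 - x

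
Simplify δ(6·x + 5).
\frac{\delta(x + 5/6)}{6}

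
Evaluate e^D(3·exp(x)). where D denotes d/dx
3 e^{x + 1}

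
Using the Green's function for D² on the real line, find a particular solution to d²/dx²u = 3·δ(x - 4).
\frac{3|x - 4|}{2}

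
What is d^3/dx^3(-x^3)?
-6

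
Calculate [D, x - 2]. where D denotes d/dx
1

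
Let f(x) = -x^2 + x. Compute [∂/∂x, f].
1 - 2 x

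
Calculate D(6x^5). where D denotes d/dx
30 x^{4}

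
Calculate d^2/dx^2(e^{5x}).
25 e^{5 x}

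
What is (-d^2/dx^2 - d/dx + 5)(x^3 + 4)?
5 x^{3} - 3 x^{2} - 6 x + 20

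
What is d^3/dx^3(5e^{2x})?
40 e^{2 x}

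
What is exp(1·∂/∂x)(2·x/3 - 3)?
\frac{2 x}{3} - \frac{7}{3}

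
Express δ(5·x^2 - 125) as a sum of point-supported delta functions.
\frac{\delta(x - 5) + \delta(x + 5)}{50}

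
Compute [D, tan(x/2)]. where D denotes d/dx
\frac{1}{\cos{\left(x \right)} + 1}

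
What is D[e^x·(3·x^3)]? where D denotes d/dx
3 x^{2} \left(x + 3\right) e^{x}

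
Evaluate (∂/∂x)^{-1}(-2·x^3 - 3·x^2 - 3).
- \frac{x^{4}}{2} - x^{3} - 3 x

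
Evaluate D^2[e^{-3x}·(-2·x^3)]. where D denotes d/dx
6 x \left(- 3 x^{2} + 6 x - 2\right) e^{- 3 x}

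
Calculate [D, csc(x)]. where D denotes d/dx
- \cot{\left(x \right)} \csc{\left(x \right)}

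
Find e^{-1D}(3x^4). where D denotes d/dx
3 x^{4} - 12 x^{3} + 18 x^{2} - 12 x + 3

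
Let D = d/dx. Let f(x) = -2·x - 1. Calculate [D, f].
-2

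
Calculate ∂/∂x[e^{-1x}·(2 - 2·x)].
2 \left(x - 2\right) e^{- x}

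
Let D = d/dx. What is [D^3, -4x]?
-12D^{2}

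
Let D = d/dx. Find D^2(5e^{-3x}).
45 e^{- 3 x}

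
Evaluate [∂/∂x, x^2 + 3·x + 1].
2 x + 3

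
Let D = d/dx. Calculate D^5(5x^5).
600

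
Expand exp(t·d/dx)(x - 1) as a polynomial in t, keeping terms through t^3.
t + x - 1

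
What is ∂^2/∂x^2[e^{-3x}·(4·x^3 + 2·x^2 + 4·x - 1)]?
\left(36 x^{3} - 54 x^{2} + 36 x - 29\right) e^{- 3 x}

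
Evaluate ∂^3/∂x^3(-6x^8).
- 2016 x^{5}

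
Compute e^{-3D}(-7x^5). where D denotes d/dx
- 7 x^{5} + 105 x^{4} - 630 x^{3} + 1890 x^{2} - 2835 x + 1701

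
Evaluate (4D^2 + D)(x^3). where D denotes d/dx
3 x \left(x + 8\right)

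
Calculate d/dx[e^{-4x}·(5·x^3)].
x^{2} \left(15 - 20 x\right) e^{- 4 x}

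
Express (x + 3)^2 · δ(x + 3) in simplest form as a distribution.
0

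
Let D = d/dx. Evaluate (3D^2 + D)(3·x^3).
9 x \left(x + 6\right)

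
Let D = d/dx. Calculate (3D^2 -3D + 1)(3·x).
3 x - 9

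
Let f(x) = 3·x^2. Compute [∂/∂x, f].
6 x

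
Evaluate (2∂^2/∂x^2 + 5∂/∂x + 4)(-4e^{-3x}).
- 28 e^{- 3 x}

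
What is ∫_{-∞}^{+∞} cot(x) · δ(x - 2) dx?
\cot{\left(2 \right)}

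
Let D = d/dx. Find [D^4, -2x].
-8D^{3}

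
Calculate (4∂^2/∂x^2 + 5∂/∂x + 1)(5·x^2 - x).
5 x^{2} + 49 x + 35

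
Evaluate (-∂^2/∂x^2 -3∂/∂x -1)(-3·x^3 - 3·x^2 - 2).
3 x^{3} + 30 x^{2} + 36 x + 8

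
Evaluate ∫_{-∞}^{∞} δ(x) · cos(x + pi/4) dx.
\frac{\sqrt{2}}{2}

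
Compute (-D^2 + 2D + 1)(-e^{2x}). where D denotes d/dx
- e^{2 x}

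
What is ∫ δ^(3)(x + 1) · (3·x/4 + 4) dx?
0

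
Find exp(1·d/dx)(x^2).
x^{2} + 2 x + 1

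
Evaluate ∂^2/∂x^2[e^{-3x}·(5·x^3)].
15 x \left(3 x^{2} - 6 x + 2\right) e^{- 3 x}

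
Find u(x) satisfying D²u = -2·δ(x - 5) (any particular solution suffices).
-|x - 5|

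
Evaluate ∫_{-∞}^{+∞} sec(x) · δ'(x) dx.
0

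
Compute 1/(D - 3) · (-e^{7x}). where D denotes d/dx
- \frac{e^{7 x}}{4}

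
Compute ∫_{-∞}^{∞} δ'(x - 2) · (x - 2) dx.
-1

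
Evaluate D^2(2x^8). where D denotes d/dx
112 x^{6}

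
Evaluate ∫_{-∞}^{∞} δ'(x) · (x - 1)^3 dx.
-3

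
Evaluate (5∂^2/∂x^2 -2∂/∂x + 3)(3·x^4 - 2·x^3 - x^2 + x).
9 x^{4} - 30 x^{3} + 189 x^{2} - 53 x - 12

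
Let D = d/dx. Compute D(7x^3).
21 x^{2}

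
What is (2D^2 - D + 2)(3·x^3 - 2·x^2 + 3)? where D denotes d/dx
6 x^{3} - 13 x^{2} + 40 x - 2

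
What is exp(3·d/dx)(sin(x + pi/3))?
\sin{\left(x + \frac{\pi}{3} + 3 \right)}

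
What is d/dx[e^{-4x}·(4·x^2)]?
8 x \left(1 - 2 x\right) e^{- 4 x}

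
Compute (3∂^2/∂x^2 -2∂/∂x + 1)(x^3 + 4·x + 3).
x^{3} - 6 x^{2} + 22 x - 5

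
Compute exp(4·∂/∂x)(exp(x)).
e^{x + 4}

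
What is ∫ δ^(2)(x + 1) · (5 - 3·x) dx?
0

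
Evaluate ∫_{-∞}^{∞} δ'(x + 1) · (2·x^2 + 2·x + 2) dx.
2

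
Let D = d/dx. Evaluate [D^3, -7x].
-21D^{2}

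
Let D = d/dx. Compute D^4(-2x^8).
- 3360 x^{4}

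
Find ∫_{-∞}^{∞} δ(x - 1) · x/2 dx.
\frac{1}{2}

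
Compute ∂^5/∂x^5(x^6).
720 x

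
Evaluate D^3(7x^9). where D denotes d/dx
3528 x^{6}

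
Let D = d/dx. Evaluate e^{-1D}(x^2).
x^{2} - 2 x + 1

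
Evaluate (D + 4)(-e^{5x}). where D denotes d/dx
- 9 e^{5 x}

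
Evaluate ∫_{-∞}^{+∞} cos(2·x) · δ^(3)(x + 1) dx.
8 \sin{\left(2 \right)}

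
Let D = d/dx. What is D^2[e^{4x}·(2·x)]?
\left(32 x + 16\right) e^{4 x}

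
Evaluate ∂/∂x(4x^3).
12 x^{2}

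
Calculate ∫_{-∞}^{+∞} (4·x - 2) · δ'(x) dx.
-4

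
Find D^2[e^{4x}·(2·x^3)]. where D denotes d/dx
4 x \left(8 x^{2} + 12 x + 3\right) e^{4 x}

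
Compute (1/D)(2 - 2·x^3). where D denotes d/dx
- \frac{x^{4}}{2} + 2 x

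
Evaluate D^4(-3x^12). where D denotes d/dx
- 35640 x^{8}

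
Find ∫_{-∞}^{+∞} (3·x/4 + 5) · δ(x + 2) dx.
\frac{7}{2}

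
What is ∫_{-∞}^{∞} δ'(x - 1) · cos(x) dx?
\sin{\left(1 \right)}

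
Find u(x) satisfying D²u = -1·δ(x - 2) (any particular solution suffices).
-\frac{|x - 2|}{2}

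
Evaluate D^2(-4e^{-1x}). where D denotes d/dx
- 4 e^{- x}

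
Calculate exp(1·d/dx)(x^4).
x^{4} + 4 x^{3} + 6 x^{2} + 4 x + 1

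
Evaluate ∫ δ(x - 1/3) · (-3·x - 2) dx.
-3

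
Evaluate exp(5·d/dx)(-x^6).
- x^{6} - 30 x^{5} - 375 x^{4} - 2500 x^{3} - 9375 x^{2} - 18750 x - 15625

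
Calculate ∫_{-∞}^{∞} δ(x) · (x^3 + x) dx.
0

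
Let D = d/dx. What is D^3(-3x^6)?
- 360 x^{3}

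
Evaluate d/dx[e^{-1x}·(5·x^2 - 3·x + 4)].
\left(- 5 x^{2} + 13 x - 7\right) e^{- x}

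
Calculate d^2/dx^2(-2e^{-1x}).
- 2 e^{- x}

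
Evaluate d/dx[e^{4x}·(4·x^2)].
8 x \left(2 x + 1\right) e^{4 x}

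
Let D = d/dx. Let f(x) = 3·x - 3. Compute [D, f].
3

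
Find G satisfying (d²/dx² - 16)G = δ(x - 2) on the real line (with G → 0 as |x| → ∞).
-\frac{e^{-4|x - 2|}}{8}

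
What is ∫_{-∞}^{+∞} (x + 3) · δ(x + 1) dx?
2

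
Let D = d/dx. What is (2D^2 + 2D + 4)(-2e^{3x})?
- 56 e^{3 x}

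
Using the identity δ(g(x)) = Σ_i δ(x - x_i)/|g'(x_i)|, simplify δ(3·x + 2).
\frac{\delta(x + 2/3)}{3}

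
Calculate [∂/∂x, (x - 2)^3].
3 \left(x - 2\right)^{2}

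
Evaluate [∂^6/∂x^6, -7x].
-42\frac{d^{5}}{dx^{5}}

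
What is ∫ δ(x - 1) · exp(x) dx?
e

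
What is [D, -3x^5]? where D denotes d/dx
- 15 x^{4}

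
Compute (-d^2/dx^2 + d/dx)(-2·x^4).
8 x^{2} \left(3 - x\right)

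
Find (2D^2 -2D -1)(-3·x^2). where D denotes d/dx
3 x^{2} + 12 x - 12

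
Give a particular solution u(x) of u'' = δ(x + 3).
\frac{|x + 3|}{2}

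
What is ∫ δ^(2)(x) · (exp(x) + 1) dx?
1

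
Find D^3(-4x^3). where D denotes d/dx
-24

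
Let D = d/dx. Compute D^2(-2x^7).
- 84 x^{5}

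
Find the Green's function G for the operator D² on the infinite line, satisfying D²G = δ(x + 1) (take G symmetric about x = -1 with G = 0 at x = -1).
\frac{|x + 1|}{2}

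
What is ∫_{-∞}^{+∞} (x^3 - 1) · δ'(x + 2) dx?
-12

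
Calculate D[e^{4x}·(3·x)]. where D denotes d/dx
\left(12 x + 3\right) e^{4 x}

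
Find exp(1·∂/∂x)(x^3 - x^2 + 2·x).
x^{3} + 2 x^{2} + 3 x + 2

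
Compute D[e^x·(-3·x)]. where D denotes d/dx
3 \left(- x - 1\right) e^{x}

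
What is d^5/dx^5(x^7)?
2520 x^{2}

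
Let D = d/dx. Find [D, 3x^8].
24 x^{7}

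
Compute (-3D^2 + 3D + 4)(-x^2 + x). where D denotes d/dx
- 4 x^{2} - 2 x + 9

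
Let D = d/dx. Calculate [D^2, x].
2D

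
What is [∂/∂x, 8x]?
8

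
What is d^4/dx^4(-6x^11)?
- 47520 x^{7}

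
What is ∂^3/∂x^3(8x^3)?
48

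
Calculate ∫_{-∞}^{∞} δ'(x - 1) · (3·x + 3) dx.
-3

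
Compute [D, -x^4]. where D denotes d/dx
- 4 x^{3}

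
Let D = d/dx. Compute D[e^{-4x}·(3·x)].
3 \left(1 - 4 x\right) e^{- 4 x}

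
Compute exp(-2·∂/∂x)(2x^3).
2 x^{3} - 12 x^{2} + 24 x - 16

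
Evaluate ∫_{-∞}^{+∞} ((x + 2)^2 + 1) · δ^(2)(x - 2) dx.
2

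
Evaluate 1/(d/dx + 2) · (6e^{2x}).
\frac{3 e^{2 x}}{2}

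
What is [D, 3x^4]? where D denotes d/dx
12 x^{3}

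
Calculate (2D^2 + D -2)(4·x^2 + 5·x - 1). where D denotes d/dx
- 8 x^{2} - 2 x + 23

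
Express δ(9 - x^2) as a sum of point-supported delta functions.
\frac{\delta(x - 3) + \delta(x + 3)}{6}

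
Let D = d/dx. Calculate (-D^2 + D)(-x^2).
2 - 2 x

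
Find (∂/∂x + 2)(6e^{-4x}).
- 12 e^{- 4 x}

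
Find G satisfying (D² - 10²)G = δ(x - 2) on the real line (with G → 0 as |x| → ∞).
-\frac{e^{-10|x - 2|}}{20}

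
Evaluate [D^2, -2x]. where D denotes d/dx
-4D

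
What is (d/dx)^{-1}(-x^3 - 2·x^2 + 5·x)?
- \frac{x^{4}}{4} - \frac{2 x^{3}}{3} + \frac{5 x^{2}}{2}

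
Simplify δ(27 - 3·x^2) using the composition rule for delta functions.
\frac{\delta(x - 3) + \delta(x + 3)}{18}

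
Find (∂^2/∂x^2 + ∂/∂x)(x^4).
4 x^{2} \left(x + 3\right)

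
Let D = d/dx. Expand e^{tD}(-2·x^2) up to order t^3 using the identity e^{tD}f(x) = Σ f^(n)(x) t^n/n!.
- 2 t^{2} - 4 t x - 2 x^{2}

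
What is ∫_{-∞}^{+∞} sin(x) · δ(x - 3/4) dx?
\sin{\left(\frac{3}{4} \right)}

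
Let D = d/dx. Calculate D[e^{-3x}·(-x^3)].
3 x^{2} \left(x - 1\right) e^{- 3 x}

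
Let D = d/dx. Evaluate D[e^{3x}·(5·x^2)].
5 x \left(3 x + 2\right) e^{3 x}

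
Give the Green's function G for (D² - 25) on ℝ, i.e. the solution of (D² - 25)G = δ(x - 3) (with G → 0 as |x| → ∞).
-\frac{e^{-5|x - 3|}}{10}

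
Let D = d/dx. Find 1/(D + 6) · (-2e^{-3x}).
- \frac{2 e^{- 3 x}}{3}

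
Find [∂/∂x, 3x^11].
33 x^{10}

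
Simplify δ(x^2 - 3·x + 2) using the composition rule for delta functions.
\frac{\delta(x - 2) + \delta(x - 1)}{1}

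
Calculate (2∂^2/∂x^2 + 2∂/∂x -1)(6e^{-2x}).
18 e^{- 2 x}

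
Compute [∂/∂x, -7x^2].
- 14 x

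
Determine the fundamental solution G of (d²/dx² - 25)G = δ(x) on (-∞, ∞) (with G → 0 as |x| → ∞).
-\frac{e^{-5|x|}}{10}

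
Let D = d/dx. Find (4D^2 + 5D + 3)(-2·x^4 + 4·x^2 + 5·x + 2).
- 6 x^{4} - 40 x^{3} - 84 x^{2} + 55 x + 63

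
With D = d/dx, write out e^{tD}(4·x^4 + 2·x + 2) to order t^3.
16 t^{3} x + 24 t^{2} x^{2} + 2 t \left(8 x^{3} + 1\right) + 4 x^{4} + 2 x + 2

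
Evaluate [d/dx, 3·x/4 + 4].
\frac{3}{4}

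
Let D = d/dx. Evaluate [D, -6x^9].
- 54 x^{8}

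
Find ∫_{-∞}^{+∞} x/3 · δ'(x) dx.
- \frac{1}{3}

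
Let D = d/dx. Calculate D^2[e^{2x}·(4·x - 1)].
\left(16 x + 12\right) e^{2 x}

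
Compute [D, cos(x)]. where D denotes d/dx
- \sin{\left(x \right)}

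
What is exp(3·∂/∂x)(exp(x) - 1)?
e^{x + 3} - 1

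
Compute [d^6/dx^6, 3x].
18\frac{d^{5}}{dx^{5}}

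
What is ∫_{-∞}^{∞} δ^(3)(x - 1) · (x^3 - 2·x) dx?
-6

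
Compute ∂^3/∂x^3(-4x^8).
- 1344 x^{5}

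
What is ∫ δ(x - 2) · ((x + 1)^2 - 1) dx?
8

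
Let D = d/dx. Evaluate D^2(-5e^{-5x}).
- 125 e^{- 5 x}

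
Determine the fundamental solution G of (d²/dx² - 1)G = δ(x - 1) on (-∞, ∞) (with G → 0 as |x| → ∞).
-\frac{e^{-|x - 1|}}{2}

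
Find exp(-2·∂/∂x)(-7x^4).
- 7 x^{4} + 56 x^{3} - 168 x^{2} + 224 x - 112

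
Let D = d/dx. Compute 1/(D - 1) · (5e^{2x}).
5 e^{2 x}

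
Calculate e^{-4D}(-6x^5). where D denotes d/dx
- 6 x^{5} + 120 x^{4} - 960 x^{3} + 3840 x^{2} - 7680 x + 6144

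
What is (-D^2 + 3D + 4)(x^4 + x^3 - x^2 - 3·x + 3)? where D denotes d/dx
4 x^{4} + 16 x^{3} - 7 x^{2} - 24 x + 5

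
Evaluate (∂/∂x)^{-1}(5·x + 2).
\frac{5 x^{2}}{2} + 2 x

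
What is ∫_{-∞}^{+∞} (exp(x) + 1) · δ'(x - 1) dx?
- e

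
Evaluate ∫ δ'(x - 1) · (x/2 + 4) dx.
- \frac{1}{2}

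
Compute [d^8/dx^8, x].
8\frac{d^{7}}{dx^{7}}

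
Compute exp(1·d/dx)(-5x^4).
- 5 x^{4} - 20 x^{3} - 30 x^{2} - 20 x - 5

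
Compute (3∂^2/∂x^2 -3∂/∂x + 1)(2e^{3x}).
38 e^{3 x}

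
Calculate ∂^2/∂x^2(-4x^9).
- 288 x^{7}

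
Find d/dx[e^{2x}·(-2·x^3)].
x^{2} \left(- 4 x - 6\right) e^{2 x}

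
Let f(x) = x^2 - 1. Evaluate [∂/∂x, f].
2 x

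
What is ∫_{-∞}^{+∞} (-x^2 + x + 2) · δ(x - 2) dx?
0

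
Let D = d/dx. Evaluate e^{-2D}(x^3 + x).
x^{3} - 6 x^{2} + 13 x - 10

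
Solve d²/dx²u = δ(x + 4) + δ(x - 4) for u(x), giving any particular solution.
\frac{|x + 4|}{2} + \frac{|x - 4|}{2}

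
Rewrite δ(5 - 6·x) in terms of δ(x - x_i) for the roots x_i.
\frac{\delta(x - 5/6)}{6}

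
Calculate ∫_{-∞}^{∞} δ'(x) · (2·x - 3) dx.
-2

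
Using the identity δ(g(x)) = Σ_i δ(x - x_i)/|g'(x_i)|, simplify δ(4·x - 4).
\frac{\delta(x - 1)}{4}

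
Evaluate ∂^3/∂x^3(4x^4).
96 x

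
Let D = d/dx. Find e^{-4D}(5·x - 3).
5 x - 23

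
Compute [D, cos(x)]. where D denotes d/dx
- \sin{\left(x \right)}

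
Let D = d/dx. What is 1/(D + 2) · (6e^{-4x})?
- 3 e^{- 4 x}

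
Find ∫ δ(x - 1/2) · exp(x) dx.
e^{\frac{1}{2}}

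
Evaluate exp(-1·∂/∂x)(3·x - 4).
3 x - 7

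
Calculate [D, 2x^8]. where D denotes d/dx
16 x^{7}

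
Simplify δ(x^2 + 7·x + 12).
\frac{\delta(x + 4) + \delta(x + 3)}{1}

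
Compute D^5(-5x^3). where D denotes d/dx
0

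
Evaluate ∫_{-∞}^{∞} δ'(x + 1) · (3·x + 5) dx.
-3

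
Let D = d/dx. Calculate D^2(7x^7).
294 x^{5}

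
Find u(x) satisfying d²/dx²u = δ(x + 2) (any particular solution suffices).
\frac{|x + 2|}{2}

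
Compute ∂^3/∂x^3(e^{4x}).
64 e^{4 x}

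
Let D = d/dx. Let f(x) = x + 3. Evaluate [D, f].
1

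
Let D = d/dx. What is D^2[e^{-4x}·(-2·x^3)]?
4 x \left(- 8 x^{2} + 12 x - 3\right) e^{- 4 x}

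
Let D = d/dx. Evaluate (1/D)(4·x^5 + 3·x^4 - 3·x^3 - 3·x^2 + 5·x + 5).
\frac{2 x^{6}}{3} + \frac{3 x^{5}}{5} - \frac{3 x^{4}}{4} - x^{3} + \frac{5 x^{2}}{2} + 5 x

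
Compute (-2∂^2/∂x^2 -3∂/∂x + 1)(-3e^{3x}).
78 e^{3 x}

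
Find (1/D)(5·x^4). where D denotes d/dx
x^{5}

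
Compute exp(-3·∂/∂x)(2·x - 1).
2 x - 7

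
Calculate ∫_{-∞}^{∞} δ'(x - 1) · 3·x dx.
-3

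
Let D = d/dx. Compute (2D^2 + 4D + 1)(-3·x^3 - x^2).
- 3 x^{3} - 37 x^{2} - 44 x - 4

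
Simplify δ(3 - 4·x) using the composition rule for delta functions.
\frac{\delta(x - 3/4)}{4}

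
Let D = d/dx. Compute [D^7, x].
7D^{6}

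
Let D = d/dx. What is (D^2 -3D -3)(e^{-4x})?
25 e^{- 4 x}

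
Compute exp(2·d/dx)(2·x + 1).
2 x + 5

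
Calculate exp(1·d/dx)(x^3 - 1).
x \left(x^{2} + 3 x + 3\right)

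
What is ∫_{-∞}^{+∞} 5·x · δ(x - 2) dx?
10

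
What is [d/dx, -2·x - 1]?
-2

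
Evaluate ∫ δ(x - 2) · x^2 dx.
4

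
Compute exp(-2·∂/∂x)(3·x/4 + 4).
\frac{3 x}{4} + \frac{5}{2}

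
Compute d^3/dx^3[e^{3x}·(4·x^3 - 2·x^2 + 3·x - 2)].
\left(108 x^{3} + 270 x^{2} + 189 x + 15\right) e^{3 x}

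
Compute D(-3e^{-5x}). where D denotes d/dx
15 e^{- 5 x}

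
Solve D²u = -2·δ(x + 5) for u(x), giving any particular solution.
-|x + 5|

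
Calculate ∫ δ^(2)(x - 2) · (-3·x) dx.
0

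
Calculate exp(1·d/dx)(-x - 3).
- x - 4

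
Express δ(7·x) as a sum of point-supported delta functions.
\frac{\delta(x)}{7}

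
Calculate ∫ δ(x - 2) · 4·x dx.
8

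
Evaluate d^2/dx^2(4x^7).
168 x^{5}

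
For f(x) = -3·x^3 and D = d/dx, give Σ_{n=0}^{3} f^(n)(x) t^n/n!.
- 3 t^{3} - 9 t^{2} x - 9 t x^{2} - 3 x^{3}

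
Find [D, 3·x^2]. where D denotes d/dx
6 x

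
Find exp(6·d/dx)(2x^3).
2 x^{3} + 36 x^{2} + 216 x + 432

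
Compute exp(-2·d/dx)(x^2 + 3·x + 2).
x \left(x - 1\right)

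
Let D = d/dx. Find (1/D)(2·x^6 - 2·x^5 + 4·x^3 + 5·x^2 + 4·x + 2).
\frac{2 x^{7}}{7} - \frac{x^{6}}{3} + x^{4} + \frac{5 x^{3}}{3} + 2 x^{2} + 2 x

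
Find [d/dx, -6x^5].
- 30 x^{4}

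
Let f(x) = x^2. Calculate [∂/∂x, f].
2 x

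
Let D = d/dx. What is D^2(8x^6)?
240 x^{4}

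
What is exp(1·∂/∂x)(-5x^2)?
- 5 x^{2} - 10 x - 5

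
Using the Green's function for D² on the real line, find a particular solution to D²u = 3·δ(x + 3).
\frac{3|x + 3|}{2}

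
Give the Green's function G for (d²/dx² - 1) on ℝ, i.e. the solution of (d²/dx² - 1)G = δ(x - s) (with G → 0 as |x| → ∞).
-\frac{e^{-|x-s|}}{2}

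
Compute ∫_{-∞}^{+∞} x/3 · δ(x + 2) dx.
- \frac{2}{3}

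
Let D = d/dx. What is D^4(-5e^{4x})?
- 1280 e^{4 x}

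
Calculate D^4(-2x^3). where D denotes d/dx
0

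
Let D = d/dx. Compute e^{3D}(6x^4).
6 x^{4} + 72 x^{3} + 324 x^{2} + 648 x + 486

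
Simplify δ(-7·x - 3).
\frac{\delta(x + 3/7)}{7}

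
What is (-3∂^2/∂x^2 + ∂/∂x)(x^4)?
4 x^{2} \left(x - 9\right)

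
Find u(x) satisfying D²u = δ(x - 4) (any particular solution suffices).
\frac{|x - 4|}{2}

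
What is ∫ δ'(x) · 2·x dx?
-2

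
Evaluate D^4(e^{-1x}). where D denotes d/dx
e^{- x}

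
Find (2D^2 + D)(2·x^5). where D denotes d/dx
10 x^{3} \left(x + 8\right)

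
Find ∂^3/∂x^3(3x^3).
18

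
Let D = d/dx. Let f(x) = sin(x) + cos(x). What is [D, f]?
- \sin{\left(x \right)} + \cos{\left(x \right)}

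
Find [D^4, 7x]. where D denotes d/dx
28D^{3}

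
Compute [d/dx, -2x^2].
- 4 x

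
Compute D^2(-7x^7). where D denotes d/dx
- 294 x^{5}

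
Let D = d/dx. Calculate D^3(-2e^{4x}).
- 128 e^{4 x}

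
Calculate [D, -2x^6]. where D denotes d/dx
- 12 x^{5}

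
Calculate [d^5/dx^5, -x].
-5\frac{d^{4}}{dx^{4}}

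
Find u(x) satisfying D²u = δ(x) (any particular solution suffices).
\frac{|x|}{2}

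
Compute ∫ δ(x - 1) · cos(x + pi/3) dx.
\cos{\left(1 + \frac{\pi}{3} \right)}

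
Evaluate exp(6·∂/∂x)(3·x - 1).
3 x + 17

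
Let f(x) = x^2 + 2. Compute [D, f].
2 x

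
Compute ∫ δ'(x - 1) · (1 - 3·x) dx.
3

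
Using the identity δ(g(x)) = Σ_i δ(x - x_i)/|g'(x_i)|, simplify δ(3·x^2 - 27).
\frac{\delta(x - 3) + \delta(x + 3)}{18}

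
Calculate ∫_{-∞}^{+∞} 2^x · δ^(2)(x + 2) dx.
\frac{\log{\left(2 \right)}^{2}}{4}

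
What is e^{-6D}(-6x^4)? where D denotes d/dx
- 6 x^{4} + 144 x^{3} - 1296 x^{2} + 5184 x - 7776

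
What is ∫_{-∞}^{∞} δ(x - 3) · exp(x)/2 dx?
\frac{e^{3}}{2}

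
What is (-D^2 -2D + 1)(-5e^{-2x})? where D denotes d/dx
- 5 e^{- 2 x}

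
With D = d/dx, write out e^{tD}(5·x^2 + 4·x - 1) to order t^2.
5 t^{2} + 2 t \left(5 x + 2\right) + 5 x^{2} + 4 x - 1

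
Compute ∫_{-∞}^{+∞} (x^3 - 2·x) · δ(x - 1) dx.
-1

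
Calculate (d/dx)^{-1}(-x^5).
- \frac{x^{6}}{6}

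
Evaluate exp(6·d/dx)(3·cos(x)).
3 \cos{\left(x + 6 \right)}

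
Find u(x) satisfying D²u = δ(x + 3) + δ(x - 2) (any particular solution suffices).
\frac{|x + 3|}{2} + \frac{|x - 2|}{2}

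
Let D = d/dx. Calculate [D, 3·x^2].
6 x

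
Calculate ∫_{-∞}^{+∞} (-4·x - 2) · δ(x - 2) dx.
-10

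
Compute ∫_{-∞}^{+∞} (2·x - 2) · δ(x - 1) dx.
0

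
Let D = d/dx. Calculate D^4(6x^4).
144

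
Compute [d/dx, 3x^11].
33 x^{10}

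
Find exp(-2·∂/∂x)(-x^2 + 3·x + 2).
- x^{2} + 7 x - 8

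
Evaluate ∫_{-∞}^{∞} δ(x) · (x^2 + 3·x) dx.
0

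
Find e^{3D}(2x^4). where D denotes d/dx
2 x^{4} + 24 x^{3} + 108 x^{2} + 216 x + 162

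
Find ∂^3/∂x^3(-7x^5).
- 420 x^{2}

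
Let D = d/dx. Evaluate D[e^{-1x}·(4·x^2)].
4 x \left(2 - x\right) e^{- x}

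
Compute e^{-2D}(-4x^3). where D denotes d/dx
- 4 x^{3} + 24 x^{2} - 48 x + 32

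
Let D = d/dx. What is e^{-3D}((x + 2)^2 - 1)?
x \left(x - 2\right)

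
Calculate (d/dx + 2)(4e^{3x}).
20 e^{3 x}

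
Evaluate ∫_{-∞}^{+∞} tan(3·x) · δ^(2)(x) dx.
0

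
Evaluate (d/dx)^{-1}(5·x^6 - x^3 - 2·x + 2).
\frac{5 x^{7}}{7} - \frac{x^{4}}{4} - x^{2} + 2 x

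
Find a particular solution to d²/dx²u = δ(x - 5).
\frac{|x - 5|}{2}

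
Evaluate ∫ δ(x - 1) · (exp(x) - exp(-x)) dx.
2 \sinh{\left(1 \right)}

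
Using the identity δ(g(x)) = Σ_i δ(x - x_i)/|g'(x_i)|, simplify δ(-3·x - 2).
\frac{\delta(x + 2/3)}{3}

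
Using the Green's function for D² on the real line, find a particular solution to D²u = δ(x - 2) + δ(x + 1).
\frac{|x - 2|}{2} + \frac{|x + 1|}{2}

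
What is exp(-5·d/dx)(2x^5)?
2 x^{5} - 50 x^{4} + 500 x^{3} - 2500 x^{2} + 6250 x - 6250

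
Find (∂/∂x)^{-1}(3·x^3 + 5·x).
\frac{3 x^{4}}{4} + \frac{5 x^{2}}{2}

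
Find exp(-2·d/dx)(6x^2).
6 x^{2} - 24 x + 24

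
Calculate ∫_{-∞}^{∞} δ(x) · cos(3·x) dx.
1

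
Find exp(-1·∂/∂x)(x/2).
\frac{x}{2} - \frac{1}{2}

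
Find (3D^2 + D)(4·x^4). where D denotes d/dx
16 x^{2} \left(x + 9\right)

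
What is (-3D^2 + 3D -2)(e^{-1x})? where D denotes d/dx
- 8 e^{- x}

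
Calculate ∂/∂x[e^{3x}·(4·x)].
\left(12 x + 4\right) e^{3 x}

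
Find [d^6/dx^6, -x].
-6\frac{d^{5}}{dx^{5}}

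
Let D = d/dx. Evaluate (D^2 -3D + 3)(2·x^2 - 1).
6 x^{2} - 12 x + 1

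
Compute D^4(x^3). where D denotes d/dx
0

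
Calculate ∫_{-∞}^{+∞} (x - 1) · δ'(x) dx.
-1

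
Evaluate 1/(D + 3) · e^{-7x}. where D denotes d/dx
- \frac{e^{- 7 x}}{4}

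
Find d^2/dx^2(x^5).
20 x^{3}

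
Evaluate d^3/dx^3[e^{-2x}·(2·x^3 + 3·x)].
8 \left(- 2 x^{3} + 9 x^{2} - 12 x + 6\right) e^{- 2 x}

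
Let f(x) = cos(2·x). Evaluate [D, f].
- 2 \sin{\left(2 x \right)}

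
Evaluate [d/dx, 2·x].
2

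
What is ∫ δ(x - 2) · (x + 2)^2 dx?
16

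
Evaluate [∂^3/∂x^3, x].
3\frac{d^{2}}{dx^{2}}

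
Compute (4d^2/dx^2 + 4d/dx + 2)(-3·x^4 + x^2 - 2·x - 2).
- 6 x^{4} - 48 x^{3} - 142 x^{2} + 4 x - 4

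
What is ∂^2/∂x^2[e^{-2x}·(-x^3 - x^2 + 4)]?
2 \left(- 2 x^{3} + 4 x^{2} + x + 7\right) e^{- 2 x}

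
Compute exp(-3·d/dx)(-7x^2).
- 7 x^{2} + 42 x - 63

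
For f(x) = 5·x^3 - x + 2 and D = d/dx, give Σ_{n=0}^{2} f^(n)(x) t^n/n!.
15 t^{2} x + t \left(15 x^{2} - 1\right) + 5 x^{3} - x + 2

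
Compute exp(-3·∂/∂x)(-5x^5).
- 5 x^{5} + 75 x^{4} - 450 x^{3} + 1350 x^{2} - 2025 x + 1215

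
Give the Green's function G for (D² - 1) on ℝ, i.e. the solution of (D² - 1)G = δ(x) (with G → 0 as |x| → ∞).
-\frac{e^{-|x|}}{2}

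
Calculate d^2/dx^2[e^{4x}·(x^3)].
2 x \left(8 x^{2} + 12 x + 3\right) e^{4 x}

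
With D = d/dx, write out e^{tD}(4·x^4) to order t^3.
4 x \left(4 t^{3} + 6 t^{2} x + 4 t x^{2} + x^{3}\right)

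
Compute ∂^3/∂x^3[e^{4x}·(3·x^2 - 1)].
\left(192 x^{2} + 288 x + 8\right) e^{4 x}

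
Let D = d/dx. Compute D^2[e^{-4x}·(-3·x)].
24 \left(1 - 2 x\right) e^{- 4 x}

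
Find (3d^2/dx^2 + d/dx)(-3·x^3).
9 x \left(- x - 6\right)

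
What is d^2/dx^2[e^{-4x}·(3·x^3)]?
6 x \left(8 x^{2} - 12 x + 3\right) e^{- 4 x}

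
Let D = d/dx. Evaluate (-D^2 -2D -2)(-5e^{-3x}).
25 e^{- 3 x}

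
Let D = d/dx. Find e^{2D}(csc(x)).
\csc{\left(x + 2 \right)}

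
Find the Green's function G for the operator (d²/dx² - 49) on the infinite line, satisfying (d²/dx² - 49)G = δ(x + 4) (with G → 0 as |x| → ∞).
-\frac{e^{-7|x + 4|}}{14}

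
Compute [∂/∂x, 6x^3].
18 x^{2}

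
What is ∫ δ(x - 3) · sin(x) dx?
\sin{\left(3 \right)}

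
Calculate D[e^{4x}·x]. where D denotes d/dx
\left(4 x + 1\right) e^{4 x}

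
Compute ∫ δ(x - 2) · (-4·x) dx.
-8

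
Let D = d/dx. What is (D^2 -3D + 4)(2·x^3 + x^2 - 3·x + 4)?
8 x^{3} - 14 x^{2} - 6 x + 27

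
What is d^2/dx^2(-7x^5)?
- 140 x^{3}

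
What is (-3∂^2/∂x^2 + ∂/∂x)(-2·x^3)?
6 x \left(6 - x\right)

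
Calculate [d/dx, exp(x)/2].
\frac{e^{x}}{2}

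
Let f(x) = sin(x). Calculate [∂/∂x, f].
\cos{\left(x \right)}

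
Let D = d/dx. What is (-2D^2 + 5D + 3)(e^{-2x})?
- 15 e^{- 2 x}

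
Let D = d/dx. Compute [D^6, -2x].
-12D^{5}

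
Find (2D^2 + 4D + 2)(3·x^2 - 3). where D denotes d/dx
6 x^{2} + 24 x + 6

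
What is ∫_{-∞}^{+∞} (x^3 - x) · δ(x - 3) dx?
24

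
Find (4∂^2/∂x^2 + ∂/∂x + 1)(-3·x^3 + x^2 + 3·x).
- 3 x^{3} - 8 x^{2} - 67 x + 11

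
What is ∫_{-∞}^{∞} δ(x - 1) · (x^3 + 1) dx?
2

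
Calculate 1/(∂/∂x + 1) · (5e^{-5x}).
- \frac{5 e^{- 5 x}}{4}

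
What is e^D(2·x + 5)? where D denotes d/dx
2 x + 7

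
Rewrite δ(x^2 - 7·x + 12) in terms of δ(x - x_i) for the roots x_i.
\frac{\delta(x - 4) + \delta(x - 3)}{1}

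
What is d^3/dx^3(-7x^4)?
- 168 x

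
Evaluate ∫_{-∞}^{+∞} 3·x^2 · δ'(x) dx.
0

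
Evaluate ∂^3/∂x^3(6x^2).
0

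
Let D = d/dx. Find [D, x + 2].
1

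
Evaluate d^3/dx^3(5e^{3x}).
135 e^{3 x}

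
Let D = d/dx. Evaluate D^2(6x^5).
120 x^{3}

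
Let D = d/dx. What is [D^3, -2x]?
-6D^{2}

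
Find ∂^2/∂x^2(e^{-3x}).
9 e^{- 3 x}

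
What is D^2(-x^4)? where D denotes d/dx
- 12 x^{2}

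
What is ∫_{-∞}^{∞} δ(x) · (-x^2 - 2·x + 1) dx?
1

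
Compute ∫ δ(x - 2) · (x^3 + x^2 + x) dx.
14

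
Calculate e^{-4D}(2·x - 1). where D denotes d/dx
2 x - 9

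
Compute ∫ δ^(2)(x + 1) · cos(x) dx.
- \cos{\left(1 \right)}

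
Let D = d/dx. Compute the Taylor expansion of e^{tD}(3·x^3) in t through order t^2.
3 x \left(3 t^{2} + 3 t x + x^{2}\right)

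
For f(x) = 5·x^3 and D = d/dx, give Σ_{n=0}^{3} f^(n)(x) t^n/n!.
5 t^{3} + 15 t^{2} x + 15 t x^{2} + 5 x^{3}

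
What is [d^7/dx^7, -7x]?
-49\frac{d^{6}}{dx^{6}}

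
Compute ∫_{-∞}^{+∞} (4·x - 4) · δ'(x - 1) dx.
-4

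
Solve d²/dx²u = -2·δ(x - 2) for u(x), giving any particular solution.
-|x - 2|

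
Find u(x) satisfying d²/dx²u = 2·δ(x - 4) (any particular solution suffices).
|x - 4|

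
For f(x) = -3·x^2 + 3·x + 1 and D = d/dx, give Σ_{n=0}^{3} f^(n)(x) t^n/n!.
- 3 t^{2} - 3 t \left(2 x - 1\right) - 3 x^{2} + 3 x + 1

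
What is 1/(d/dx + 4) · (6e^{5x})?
\frac{2 e^{5 x}}{3}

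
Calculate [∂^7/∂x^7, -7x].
-49\frac{d^{6}}{dx^{6}}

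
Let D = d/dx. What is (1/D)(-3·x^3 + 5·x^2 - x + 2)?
- \frac{3 x^{4}}{4} + \frac{5 x^{3}}{3} - \frac{x^{2}}{2} + 2 x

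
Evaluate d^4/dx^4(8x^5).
960 x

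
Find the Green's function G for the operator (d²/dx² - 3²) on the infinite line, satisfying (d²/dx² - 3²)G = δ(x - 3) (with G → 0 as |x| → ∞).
-\frac{e^{-3|x - 3|}}{6}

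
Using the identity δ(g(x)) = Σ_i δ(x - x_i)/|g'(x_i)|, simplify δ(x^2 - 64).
\frac{\delta(x - 8) + \delta(x + 8)}{16}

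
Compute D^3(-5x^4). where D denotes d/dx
- 120 x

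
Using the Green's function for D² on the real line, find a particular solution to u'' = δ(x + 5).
\frac{|x + 5|}{2}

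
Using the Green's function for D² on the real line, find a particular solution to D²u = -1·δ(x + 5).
-\frac{|x + 5|}{2}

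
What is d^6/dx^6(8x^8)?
161280 x^{2}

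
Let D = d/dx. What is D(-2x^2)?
- 4 x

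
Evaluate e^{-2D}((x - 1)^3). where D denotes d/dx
x^{3} - 9 x^{2} + 27 x - 27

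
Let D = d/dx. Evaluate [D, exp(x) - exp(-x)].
2 \cosh{\left(x \right)}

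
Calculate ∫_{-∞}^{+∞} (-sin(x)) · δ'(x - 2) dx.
\cos{\left(2 \right)}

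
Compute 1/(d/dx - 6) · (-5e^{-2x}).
\frac{5 e^{- 2 x}}{8}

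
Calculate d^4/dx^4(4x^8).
6720 x^{4}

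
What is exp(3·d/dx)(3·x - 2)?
3 x + 7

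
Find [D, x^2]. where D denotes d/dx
2 x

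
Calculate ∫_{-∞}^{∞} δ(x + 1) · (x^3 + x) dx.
-2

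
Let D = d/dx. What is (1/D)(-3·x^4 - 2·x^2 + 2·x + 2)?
- \frac{3 x^{5}}{5} - \frac{2 x^{3}}{3} + x^{2} + 2 x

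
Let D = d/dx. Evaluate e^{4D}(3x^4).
3 x^{4} + 48 x^{3} + 288 x^{2} + 768 x + 768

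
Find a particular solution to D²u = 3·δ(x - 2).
\frac{3|x - 2|}{2}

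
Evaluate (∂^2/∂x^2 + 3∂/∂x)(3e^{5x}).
120 e^{5 x}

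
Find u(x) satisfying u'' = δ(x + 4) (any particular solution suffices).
\frac{|x + 4|}{2}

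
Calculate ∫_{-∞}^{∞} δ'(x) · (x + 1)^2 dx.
-2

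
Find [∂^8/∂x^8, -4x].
-32\frac{d^{7}}{dx^{7}}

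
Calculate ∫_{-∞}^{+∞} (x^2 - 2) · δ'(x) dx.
0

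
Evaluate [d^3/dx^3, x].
3\frac{d^{2}}{dx^{2}}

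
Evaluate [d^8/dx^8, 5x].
40\frac{d^{7}}{dx^{7}}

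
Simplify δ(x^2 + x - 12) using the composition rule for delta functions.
\frac{\delta(x + 4) + \delta(x - 3)}{7}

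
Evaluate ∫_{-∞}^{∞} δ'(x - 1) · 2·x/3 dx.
- \frac{2}{3}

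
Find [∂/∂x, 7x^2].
14 x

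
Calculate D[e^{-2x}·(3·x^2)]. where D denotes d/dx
6 x \left(1 - x\right) e^{- 2 x}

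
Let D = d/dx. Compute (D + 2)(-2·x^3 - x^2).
2 x \left(- 2 x^{2} - 4 x - 1\right)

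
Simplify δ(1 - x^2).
\frac{\delta(x - 1) + \delta(x + 1)}{2}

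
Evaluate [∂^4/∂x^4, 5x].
20\frac{d^{3}}{dx^{3}}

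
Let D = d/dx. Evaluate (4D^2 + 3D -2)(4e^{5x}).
452 e^{5 x}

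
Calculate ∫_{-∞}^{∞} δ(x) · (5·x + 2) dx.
2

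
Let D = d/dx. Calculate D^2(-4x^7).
- 168 x^{5}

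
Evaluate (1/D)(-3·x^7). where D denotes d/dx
- \frac{3 x^{8}}{8}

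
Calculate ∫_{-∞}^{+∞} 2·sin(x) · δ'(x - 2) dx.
- 2 \cos{\left(2 \right)}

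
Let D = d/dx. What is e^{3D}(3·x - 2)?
3 x + 7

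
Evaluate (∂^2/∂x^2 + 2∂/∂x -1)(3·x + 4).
2 - 3 x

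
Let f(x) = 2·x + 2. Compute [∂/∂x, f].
2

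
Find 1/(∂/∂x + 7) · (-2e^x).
- \frac{e^{x}}{4}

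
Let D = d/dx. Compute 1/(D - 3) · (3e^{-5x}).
- \frac{3 e^{- 5 x}}{8}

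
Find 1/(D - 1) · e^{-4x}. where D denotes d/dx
- \frac{e^{- 4 x}}{5}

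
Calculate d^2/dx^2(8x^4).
96 x^{2}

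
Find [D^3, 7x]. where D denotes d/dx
21D^{2}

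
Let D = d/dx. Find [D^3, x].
3D^{2}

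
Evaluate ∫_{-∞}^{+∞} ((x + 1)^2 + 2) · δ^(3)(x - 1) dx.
0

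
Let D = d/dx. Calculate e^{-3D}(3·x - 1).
3 x - 10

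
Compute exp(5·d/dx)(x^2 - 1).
x^{2} + 10 x + 24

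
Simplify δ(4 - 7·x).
\frac{\delta(x - 4/7)}{7}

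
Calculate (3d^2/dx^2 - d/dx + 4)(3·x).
12 x - 3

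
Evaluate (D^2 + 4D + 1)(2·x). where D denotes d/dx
2 x + 8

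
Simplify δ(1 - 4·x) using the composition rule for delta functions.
\frac{\delta(x - 1/4)}{4}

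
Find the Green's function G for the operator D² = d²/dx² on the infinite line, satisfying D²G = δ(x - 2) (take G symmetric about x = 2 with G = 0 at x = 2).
\frac{|x - 2|}{2}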